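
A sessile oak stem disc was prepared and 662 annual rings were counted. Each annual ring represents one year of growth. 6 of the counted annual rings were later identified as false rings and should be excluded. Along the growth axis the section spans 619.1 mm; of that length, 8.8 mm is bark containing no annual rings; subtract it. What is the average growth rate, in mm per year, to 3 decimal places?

0.930 mm per year

After corrections the count is 662 − 6 = 656 annual rings.
Net length = 619.1 − 8.8 = 610.3 mm.
Mean rate = 610.3 mm / 656 years ≈ 0.930 mm per year.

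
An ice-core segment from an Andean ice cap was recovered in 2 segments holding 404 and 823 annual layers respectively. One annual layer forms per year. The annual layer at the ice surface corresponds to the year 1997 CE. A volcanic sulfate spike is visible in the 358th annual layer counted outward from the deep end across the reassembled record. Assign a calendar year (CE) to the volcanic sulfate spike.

Total annual layers = 404 + 823 = 1227.
Between annual layer 358 and the ice surface there are 1227 − 358 = 869 annual layers.
Counting back 869 years from 1997 CE places the volcanic sulfate spike in 1997 − 869 = 1128 CE.

1128 CE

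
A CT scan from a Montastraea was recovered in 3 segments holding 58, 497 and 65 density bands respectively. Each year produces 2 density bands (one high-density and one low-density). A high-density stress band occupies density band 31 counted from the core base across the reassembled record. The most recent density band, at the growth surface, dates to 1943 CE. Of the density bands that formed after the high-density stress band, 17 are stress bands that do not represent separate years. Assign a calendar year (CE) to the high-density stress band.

1657 CE

Total density bands = 58 + 497 + 65 = 620.
The high-density stress band sits at density band 31 from the core base, so 620 − 31 = 589 density bands formed after it.
589 − 17 false = 572 true density bands after the high-density stress band.
With 2 density bands per year, 572 / 2 = 286 years.
Counting back 286 years from 1943 CE places the high-density stress band in 1943 − 286 = 1657 CE.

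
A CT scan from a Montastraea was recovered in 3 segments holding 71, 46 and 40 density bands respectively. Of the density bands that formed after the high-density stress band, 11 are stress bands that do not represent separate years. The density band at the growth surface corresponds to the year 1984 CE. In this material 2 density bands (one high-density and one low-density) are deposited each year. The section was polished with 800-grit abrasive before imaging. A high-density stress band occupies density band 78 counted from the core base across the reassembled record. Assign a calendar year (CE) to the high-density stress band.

1950 CE

Total density bands = 71 + 46 + 40 = 157.
The high-density stress band sits at density band 78 from the core base, so 157 − 78 = 79 density bands formed after it.
79 − 11 false = 68 true density bands after the high-density stress band.
Dividing by 2 density bands per year: 68 / 2 = 34 years.
The density band at the growth surface is 1984 CE, so the high-density stress band dates to 1984 − 34 = 1950 CE.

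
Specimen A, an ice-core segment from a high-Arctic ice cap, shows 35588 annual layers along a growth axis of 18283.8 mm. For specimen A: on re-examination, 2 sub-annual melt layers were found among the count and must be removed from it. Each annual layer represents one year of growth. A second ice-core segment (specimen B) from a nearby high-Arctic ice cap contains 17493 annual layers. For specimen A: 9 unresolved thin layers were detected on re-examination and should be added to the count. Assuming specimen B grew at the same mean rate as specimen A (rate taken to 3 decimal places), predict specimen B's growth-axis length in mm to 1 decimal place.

8991.4 mm

Specimen A: true annual layer count = 35588 − 2 + 9 = 35595.
A: 18283.8 mm over 35595 years gives 18283.8 / 35595 ≈ 0.514 mm per year.
For B, 0.514 mm/year × 17493 years = 8991.4 mm.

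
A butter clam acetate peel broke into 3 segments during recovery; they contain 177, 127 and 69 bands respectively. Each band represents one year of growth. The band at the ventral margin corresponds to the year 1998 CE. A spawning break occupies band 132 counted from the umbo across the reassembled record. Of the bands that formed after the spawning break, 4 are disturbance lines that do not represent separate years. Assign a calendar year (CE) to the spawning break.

Total bands = 177 + 127 + 69 = 373.
373 − 132 = 241 bands lie beyond the spawning break toward the ventral margin.
Excluding 4 false bands: 241 − 4 = 237.
Counting back 237 years from 1998 CE places the spawning break in 1998 − 237 = 1761 CE.

1761 CE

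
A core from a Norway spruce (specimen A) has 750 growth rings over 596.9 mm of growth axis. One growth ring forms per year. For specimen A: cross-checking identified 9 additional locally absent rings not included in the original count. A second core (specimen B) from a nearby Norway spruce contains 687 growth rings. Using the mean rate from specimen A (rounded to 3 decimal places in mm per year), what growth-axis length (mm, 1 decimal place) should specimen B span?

540.0 mm

Specimen A: after corrections the count is 750 + 9 = 759 growth rings.
A: 596.9 mm over 759 years gives 596.9 / 759 ≈ 0.786 mm/yr.
B's length ≈ 0.786 × 687 = 540.0 mm.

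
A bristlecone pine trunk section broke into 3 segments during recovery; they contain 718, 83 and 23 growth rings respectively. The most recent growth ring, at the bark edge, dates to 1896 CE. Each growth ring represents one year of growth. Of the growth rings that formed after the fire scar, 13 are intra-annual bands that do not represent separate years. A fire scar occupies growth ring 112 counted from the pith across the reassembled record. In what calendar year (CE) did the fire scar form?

1197 CE

Total growth rings = 718 + 83 + 23 = 824.
Between growth ring 112 and the bark edge there are 824 − 112 = 712 growth rings.
712 − 13 false = 699 true growth rings after the fire scar.
The growth ring at the bark edge is 1896 CE, so the fire scar dates to 1896 − 699 = 1197 CE.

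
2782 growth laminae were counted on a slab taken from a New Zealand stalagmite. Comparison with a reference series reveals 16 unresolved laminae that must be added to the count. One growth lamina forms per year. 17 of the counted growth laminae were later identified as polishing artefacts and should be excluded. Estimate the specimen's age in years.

Correcting the raw count gives 2782 − 17 + 16 = 2781 true growth laminae.
One growth lamina per year makes the duration 2781 years.

2781 years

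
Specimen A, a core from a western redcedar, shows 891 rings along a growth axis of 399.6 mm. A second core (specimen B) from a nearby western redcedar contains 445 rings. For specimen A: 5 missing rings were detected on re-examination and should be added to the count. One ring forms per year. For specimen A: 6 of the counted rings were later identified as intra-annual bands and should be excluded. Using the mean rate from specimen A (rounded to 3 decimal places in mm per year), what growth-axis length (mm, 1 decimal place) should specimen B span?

199.8 mm

Specimen A: true ring count = 891 − 6 + 5 = 890.
A: 399.6 mm over 890 years gives 399.6 / 890 ≈ 0.449 mm/year.
For B, 0.449 mm/year × 445 years = 199.8 mm.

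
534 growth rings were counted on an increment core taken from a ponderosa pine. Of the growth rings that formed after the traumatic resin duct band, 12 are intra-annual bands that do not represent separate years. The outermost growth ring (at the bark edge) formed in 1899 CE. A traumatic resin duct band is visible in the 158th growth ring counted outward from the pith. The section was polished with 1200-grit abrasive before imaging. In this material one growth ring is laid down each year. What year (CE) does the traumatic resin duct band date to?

1535 CE

The traumatic resin duct band sits at growth ring 158 from the pith, so 534 − 158 = 376 growth rings formed after it.
Removing the 12 false growth rings leaves 376 − 12 = 364 true growth rings beyond the traumatic resin duct band.
The growth ring at the bark edge is 1899 CE, so the traumatic resin duct band dates to 1899 − 364 = 1535 CE.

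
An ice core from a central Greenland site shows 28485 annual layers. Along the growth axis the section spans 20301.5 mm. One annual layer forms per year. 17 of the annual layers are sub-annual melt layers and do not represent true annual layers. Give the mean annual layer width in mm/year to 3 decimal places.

True annual layer count = 28485 − 17 = 28468.
20301.5 mm over 28468 years gives 20301.5 / 28468 ≈ 0.713 mm/year.

0.713 mm/year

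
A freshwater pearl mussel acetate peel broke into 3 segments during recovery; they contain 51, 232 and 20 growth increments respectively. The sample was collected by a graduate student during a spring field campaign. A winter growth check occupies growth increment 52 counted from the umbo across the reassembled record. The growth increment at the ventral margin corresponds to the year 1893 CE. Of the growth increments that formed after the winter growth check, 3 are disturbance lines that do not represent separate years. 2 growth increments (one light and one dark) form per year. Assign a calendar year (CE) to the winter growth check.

Total growth increments = 51 + 232 + 20 = 303.
Between growth increment 52 and the ventral margin there are 303 − 52 = 251 growth increments.
Removing the 3 false growth increments leaves 251 − 3 = 248 true growth increments beyond the winter growth check.
With 2 growth increments per year, 248 / 2 = 124 years.
The growth increment at the ventral margin is 1893 CE, so the winter growth check dates to 1893 − 124 = 1769 CE.

1769 CE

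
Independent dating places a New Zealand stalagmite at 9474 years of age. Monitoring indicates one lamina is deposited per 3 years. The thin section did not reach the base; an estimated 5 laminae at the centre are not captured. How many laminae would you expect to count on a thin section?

3153 laminae

At 3 years per lamina, 9474 / 3 = 3158 laminae are expected.
3158 − 5 missed = 3153 laminae expected in the prepared section.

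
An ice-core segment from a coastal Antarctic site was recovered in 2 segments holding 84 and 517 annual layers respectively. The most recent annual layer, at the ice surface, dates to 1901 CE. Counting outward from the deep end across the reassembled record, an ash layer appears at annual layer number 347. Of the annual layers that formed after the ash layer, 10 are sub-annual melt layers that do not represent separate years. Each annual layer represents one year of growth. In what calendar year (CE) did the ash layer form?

1657 CE

Total annual layers = 84 + 517 = 601.
Between annual layer 347 and the ice surface there are 601 − 347 = 254 annual layers.
254 − 10 false = 244 true annual layers after the ash layer.
1901 − 244 = 1657 CE.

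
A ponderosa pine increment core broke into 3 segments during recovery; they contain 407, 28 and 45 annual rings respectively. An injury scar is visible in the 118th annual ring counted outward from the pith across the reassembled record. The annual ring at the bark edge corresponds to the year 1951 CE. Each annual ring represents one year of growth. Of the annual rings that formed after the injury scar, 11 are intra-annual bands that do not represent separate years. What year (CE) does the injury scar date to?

1600 CE

Total annual rings = 407 + 28 + 45 = 480.
Between annual ring 118 and the bark edge there are 480 − 118 = 362 annual rings.
362 − 11 false = 351 true annual rings after the injury scar.
1951 − 351 = 1600 CE.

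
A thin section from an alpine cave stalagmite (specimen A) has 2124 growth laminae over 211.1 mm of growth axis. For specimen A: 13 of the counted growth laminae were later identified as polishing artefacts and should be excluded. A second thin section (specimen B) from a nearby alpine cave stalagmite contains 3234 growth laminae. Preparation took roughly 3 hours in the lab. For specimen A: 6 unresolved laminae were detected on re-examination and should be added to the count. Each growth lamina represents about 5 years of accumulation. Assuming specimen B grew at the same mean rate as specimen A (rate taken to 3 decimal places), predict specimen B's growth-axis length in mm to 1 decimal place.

323.4 mm

Specimen A: adjusted count: 2124 − 13 + 6 = 2117 growth laminae.
Specimen A: multiplying by 5 years per growth lamina: 2117 × 5 = 10585 years.
A: Extension rate ≈ 211.1 / 10585 = 0.020 mm per year.
Specimen B: at 5 years per growth lamina, 3234 × 5 = 16170 years. B's length ≈ 0.020 × 16170 = 323.4 mm.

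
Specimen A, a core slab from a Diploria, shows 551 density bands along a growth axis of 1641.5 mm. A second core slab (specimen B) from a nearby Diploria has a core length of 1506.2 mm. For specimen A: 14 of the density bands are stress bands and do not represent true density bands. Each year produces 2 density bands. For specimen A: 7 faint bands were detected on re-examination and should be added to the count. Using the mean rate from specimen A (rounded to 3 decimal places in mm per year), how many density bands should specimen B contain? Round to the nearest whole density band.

499 density bands

Specimen A: correcting the raw count gives 551 − 14 + 7 = 544 true density bands.
Specimen A: with 2 density bands per year, 544 / 2 = 272 years.
A: Extension rate ≈ 1641.5 / 272 = 6.035 mm/yr.
For B, 1506.2 / 6.035 = 249.58 years; at 2 density bands per year that is 249.58 × 2 ≈ 499 density bands.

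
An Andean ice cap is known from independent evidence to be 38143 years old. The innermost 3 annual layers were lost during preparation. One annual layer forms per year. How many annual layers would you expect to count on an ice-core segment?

At one annual layer per year, 38143 years correspond to 38143 annual layers.
Less the 3 uncaptured annual layers: 38143 − 3 = 38140.

38140 annual layers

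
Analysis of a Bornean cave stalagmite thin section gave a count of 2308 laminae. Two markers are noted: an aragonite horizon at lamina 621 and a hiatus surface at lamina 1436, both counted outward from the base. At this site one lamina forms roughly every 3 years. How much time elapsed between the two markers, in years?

The two markers are separated by 1436 − 621 = 815 laminae.
Multiplying by 3 years per lamina: 815 × 3 = 2445 years.

2445 years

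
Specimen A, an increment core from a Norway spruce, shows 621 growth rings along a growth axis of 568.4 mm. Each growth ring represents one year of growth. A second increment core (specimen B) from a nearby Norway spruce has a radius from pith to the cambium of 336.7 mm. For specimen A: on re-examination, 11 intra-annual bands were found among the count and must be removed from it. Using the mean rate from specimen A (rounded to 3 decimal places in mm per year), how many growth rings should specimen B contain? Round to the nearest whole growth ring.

361 growth rings

Specimen A: correcting the raw count gives 621 − 11 = 610 true growth rings.
A: Mean rate = 568.4 mm / 610 years ≈ 0.932 mm per year.
Specimen B: 336.7 mm / 0.932 mm per year = 361.27 years ≈ 361 growth rings.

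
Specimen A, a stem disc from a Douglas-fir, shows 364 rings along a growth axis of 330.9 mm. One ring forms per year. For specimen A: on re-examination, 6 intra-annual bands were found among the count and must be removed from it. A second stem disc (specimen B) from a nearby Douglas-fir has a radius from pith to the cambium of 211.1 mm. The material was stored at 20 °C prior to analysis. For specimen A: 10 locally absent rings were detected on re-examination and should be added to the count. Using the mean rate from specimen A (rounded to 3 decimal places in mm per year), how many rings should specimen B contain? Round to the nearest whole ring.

Specimen A: adjusted count: 364 − 6 + 10 = 368 rings.
A: Extension rate ≈ 330.9 / 368 = 0.899 mm/year.
B spans 211.1 / 0.899 = 234.82 years ≈ 235 rings.

235 rings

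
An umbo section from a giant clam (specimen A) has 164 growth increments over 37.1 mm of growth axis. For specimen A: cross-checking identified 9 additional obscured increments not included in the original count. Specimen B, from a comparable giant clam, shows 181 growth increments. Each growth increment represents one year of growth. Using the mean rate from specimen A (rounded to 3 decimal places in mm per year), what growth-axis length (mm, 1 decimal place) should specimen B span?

Specimen A: correcting the raw count gives 164 + 9 = 173 true growth increments.
A: Extension rate ≈ 37.1 / 173 = 0.214 mm per year.
Length of B = 0.214 × 181 = 38.7 mm.

38.7 mm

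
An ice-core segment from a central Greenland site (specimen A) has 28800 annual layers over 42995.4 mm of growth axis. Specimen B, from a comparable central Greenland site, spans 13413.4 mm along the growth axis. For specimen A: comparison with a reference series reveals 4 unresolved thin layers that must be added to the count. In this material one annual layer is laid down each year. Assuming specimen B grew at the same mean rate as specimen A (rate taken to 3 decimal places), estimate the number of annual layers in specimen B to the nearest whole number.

Specimen A: true annual layer count = 28800 + 4 = 28804.
A: Extension rate ≈ 42995.4 / 28804 = 1.493 mm/year.
B spans 13413.4 / 1.493 = 8984.19 years ≈ 8984 annual layers.

8984 annual layers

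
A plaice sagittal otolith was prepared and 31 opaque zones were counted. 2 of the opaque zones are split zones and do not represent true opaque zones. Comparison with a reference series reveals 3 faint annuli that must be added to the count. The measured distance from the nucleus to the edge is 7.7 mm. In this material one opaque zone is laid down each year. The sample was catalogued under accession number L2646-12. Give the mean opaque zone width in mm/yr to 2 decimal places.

0.24 mm/yr

True opaque zone count = 31 − 2 + 3 = 32.
7.7 mm over 32 years gives 7.7 / 32 ≈ 0.24 mm/yr.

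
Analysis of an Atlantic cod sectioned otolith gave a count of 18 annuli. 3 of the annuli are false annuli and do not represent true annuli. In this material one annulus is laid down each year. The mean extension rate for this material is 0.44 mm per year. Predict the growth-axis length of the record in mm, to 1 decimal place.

Correcting the raw count gives 18 − 3 = 15 true annuli.
Length ≈ 0.44 × 15 = 6.6 mm.

6.6 mm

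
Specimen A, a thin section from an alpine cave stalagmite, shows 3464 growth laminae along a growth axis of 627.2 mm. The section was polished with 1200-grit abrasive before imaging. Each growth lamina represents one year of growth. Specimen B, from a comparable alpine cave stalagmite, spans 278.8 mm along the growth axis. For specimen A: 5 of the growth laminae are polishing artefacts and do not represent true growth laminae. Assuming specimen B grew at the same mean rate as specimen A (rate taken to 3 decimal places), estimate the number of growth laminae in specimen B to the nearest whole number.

Specimen A: true growth lamina count = 3464 − 5 = 3459.
A: Extension rate ≈ 627.2 / 3459 = 0.181 mm/year.
Specimen B: 278.8 mm / 0.181 mm per year = 1540.33 years ≈ 1540 growth laminae.

1540 growth laminae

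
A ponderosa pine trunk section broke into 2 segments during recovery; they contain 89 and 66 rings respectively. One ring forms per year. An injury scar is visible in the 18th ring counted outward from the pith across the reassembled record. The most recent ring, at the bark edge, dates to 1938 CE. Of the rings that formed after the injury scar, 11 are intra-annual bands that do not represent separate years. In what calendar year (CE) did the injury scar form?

1812 CE

Total rings = 89 + 66 = 155.
155 − 18 = 137 rings lie beyond the injury scar toward the bark edge.
Excluding 11 false rings: 137 − 11 = 126.
Counting back 126 years from 1938 CE places the injury scar in 1938 − 126 = 1812 CE.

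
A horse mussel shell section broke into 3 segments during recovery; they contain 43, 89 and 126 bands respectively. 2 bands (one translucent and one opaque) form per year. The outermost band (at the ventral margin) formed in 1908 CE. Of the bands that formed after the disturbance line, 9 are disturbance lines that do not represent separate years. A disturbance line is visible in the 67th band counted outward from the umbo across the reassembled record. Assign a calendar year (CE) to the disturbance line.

Total bands = 43 + 89 + 126 = 258.
Between band 67 and the ventral margin there are 258 − 67 = 191 bands.
Removing the 9 false bands leaves 191 − 9 = 182 true bands beyond the disturbance line.
182 bands at 2 per year is 182 / 2 = 91 years.
The band at the ventral margin is 1908 CE, so the disturbance line dates to 1908 − 91 = 1817 CE.

1817 CE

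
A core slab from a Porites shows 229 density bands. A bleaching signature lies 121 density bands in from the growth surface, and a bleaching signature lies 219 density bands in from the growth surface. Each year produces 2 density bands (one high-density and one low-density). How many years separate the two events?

49 years

Separation: 219 − 121 = 98 density bands.
With 2 density bands per year, 98 / 2 = 49 years.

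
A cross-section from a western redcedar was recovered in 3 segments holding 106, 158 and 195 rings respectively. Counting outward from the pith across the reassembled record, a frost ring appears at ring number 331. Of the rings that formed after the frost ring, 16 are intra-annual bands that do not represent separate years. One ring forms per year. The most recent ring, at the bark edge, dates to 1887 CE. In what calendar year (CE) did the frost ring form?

1775 CE

Total rings = 106 + 158 + 195 = 459.
Between ring 331 and the bark edge there are 459 − 331 = 128 rings.
128 − 16 false = 112 true rings after the frost ring.
1887 − 112 = 1775 CE.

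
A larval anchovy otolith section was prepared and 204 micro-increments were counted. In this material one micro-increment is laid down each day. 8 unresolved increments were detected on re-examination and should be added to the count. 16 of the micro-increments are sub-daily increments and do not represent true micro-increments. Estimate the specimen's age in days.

After corrections the count is 204 − 16 + 8 = 196 micro-increments.
One micro-increment per day makes the duration 196 days.

196 days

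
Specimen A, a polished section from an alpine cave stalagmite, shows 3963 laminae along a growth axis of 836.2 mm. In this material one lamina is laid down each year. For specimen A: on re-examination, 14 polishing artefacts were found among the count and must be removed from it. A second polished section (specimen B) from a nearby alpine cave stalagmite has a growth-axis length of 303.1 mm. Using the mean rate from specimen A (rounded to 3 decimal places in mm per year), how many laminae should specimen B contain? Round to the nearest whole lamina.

Specimen A: true lamina count = 3963 − 14 = 3949.
A: Mean rate = 836.2 mm / 3949 years ≈ 0.212 mm/yr.
Specimen B: 303.1 mm / 0.212 mm per year = 1429.72 years ≈ 1430 laminae.

1430 laminae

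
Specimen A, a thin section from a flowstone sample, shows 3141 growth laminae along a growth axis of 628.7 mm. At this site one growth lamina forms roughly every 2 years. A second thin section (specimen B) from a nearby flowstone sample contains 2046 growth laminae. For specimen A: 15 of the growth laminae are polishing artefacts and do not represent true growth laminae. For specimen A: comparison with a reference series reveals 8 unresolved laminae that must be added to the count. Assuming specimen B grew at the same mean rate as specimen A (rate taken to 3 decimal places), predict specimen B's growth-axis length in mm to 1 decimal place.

409.2 mm

Specimen A: true growth lamina count = 3141 − 15 + 8 = 3134.
Specimen A: at 2 years per growth lamina, 3134 × 2 = 6268 years.
A: Mean rate = 628.7 mm / 6268 years ≈ 0.100 mm per year.
Specimen B: at 2 years per growth lamina, 2046 × 2 = 4092 years. Length of B = 0.100 × 4092 = 409.2 mm.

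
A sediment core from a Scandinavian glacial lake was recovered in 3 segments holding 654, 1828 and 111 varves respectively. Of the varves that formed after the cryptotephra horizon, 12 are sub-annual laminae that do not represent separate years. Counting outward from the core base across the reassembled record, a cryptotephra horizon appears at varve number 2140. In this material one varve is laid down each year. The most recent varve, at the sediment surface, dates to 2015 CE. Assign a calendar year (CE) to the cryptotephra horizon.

Total varves = 654 + 1828 + 111 = 2593.
2593 − 2140 = 453 varves lie beyond the cryptotephra horizon toward the sediment surface.
Excluding 12 false varves: 453 − 12 = 441.
2015 − 441 = 1574 CE.

1574 CE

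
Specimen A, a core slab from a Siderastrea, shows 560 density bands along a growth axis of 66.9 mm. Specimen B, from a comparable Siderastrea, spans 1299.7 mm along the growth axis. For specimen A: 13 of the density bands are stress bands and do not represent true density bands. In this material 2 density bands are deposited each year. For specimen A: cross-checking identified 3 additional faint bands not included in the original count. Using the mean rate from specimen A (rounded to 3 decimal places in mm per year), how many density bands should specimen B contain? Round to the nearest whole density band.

Specimen A: true density band count = 560 − 13 + 3 = 550.
Specimen A: with 2 density bands per year, 550 / 2 = 275 years.
A: Mean rate = 66.9 mm / 275 years ≈ 0.243 mm per year.
B spans 1299.7 / 0.243 = 5348.56 years; at 2 density bands per year that is 5348.56 × 2 ≈ 10697 density bands.

10697 density bands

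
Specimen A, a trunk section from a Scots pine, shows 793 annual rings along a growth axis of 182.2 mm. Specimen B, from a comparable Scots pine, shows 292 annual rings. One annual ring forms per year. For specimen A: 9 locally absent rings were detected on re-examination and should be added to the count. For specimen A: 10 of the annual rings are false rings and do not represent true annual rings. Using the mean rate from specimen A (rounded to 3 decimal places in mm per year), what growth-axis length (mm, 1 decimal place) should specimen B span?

Specimen A: true annual ring count = 793 − 10 + 9 = 792.
A: 182.2 mm over 792 years gives 182.2 / 792 ≈ 0.230 mm/yr.
For B, 0.230 mm/year × 292 years = 67.2 mm.

67.2 mm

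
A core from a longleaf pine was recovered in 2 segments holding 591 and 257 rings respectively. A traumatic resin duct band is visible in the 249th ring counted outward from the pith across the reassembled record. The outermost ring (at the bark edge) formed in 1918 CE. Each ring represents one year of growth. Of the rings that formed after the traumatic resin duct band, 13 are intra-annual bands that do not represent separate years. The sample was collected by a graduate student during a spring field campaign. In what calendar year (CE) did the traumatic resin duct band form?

Total rings = 591 + 257 = 848.
848 − 249 = 599 rings lie beyond the traumatic resin duct band toward the bark edge.
599 − 13 false = 586 true rings after the traumatic resin duct band.
The ring at the bark edge is 1918 CE, so the traumatic resin duct band dates to 1918 − 586 = 1332 CE.

1332 CE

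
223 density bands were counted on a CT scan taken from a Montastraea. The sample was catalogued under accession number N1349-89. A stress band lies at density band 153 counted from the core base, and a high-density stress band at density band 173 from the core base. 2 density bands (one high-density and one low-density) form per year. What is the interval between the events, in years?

The two markers are separated by 173 − 153 = 20 density bands.
20 density bands at 2 per year is 20 / 2 = 10 years.

10 years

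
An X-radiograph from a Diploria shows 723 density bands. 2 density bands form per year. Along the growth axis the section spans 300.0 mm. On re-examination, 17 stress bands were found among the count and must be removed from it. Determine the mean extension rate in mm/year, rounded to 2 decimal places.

0.85 mm/year

Adjusted count: 723 − 17 = 706 density bands.
With 2 density bands per year, 706 / 2 = 353 years.
Extension rate ≈ 300.0 / 353 = 0.85 mm/year.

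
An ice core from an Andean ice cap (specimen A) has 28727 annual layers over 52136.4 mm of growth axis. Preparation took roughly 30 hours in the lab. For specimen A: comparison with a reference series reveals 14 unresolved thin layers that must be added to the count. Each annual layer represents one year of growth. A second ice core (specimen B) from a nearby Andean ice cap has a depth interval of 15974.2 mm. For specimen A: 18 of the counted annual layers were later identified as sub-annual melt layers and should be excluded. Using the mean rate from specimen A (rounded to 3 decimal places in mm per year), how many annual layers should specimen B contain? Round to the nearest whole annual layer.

8801 annual layers

Specimen A: adjusted count: 28727 − 18 + 14 = 28723 annual layers.
A: Mean rate = 52136.4 mm / 28723 years ≈ 1.815 mm per year.
B spans 15974.2 / 1.815 = 8801.21 years ≈ 8801 annual layers.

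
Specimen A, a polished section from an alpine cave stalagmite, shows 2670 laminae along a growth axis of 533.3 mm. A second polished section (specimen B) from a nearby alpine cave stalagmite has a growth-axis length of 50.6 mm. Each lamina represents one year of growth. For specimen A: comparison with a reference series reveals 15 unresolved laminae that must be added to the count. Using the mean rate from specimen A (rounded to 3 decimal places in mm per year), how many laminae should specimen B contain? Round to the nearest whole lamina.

Specimen A: adjusted count: 2670 + 15 = 2685 laminae.
A: Extension rate ≈ 533.3 / 2685 = 0.199 mm/year.
For B, 50.6 / 0.199 = 254.27 years ≈ 254 laminae.

254 laminae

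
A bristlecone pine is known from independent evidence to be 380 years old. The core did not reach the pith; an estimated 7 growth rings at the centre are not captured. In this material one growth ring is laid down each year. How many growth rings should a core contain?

At one growth ring per year, 380 years correspond to 380 growth rings.
Subtracting the 7 growth rings not captured gives 380 − 7 = 373 growth rings in the record.

373 growth rings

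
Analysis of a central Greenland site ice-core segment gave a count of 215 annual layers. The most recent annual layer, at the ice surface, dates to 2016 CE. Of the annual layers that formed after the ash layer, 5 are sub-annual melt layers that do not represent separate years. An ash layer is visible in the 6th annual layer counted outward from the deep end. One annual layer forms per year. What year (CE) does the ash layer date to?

1812 CE

215 − 6 = 209 annual layers lie beyond the ash layer toward the ice surface.
Excluding 5 false annual layers: 209 − 5 = 204.
2016 − 204 = 1812 CE.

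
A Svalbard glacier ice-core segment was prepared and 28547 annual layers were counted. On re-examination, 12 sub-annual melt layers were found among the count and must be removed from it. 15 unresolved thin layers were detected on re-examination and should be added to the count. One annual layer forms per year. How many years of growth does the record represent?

Correcting the raw count gives 28547 − 12 + 15 = 28550 true annual layers.
One annual layer per year makes the duration 28550 years.

28550 years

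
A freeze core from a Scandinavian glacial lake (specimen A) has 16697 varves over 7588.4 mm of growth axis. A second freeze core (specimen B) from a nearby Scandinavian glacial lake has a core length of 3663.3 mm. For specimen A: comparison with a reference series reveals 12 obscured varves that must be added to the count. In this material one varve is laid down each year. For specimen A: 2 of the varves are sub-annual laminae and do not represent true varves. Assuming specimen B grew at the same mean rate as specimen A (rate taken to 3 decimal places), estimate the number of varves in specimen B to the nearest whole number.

8069 varves

Specimen A: true varve count = 16697 − 2 + 12 = 16707.
A: Extension rate ≈ 7588.4 / 16707 = 0.454 mm per year.
For B, 3663.3 / 0.454 = 8068.94 years ≈ 8069 varves.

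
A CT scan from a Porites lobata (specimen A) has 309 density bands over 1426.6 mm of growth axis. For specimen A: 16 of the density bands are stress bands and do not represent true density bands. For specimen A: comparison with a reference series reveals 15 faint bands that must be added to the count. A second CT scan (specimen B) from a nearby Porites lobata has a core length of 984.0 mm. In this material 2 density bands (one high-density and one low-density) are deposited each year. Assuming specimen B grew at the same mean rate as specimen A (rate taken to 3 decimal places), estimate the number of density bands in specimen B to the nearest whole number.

Specimen A: adjusted count: 309 − 16 + 15 = 308 density bands.
Specimen A: with 2 density bands per year, 308 / 2 = 154 years.
A: Extension rate ≈ 1426.6 / 154 = 9.264 mm/yr.
B spans 984.0 / 9.264 = 106.22 years; at 2 density bands per year that is 106.22 × 2 ≈ 212 density bands.

212 density bands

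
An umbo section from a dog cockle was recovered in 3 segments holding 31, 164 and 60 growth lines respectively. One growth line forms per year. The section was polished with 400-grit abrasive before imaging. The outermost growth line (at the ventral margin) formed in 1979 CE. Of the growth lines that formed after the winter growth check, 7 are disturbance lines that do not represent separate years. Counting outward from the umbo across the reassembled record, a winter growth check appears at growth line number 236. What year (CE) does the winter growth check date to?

1967 CE

Total growth lines = 31 + 164 + 60 = 255.
255 − 236 = 19 growth lines lie beyond the winter growth check toward the ventral margin.
Excluding 7 false growth lines: 19 − 7 = 12.
The growth line at the ventral margin is 1979 CE, so the winter growth check dates to 1979 − 12 = 1967 CE.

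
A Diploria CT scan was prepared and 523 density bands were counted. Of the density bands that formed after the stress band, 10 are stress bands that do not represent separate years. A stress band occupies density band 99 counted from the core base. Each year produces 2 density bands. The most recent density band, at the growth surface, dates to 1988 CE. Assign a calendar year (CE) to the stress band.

1781 CE

The stress band sits at density band 99 from the core base, so 523 − 99 = 424 density bands formed after it.
424 − 10 false = 414 true density bands after the stress band.
Dividing by 2 density bands per year: 414 / 2 = 207 years.
The density band at the growth surface is 1988 CE, so the stress band dates to 1988 − 207 = 1781 CE.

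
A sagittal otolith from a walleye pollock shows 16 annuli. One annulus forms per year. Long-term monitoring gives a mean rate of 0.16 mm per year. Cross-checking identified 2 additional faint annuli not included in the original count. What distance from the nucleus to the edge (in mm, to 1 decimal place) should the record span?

2.9 mm

Adjusted count: 16 + 2 = 18 annuli.
Predicted length = 0.16 mm/year × 18 years = 2.9 mm.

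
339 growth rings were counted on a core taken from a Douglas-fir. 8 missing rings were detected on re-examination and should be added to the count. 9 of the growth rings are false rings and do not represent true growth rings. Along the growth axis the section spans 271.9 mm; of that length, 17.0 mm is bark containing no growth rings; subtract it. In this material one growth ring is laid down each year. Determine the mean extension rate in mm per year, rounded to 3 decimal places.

True growth ring count = 339 − 9 + 8 = 338.
The growth record spans 271.9 − 17.0 = 254.9 mm.
254.9 mm over 338 years gives 254.9 / 338 ≈ 0.754 mm per year.

0.754 mm per year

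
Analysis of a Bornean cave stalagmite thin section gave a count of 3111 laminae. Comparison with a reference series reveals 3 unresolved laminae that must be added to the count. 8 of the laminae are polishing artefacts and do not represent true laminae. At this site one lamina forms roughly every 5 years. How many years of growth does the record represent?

15530 years

After corrections the count is 3111 − 8 + 3 = 3106 laminae.
At 5 years per lamina, 3106 × 5 = 15530 years.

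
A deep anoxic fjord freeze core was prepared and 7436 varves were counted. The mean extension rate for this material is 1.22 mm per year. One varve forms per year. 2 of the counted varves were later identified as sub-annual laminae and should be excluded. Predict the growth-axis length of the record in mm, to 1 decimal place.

True varve count = 7436 − 2 = 7434.
Predicted length = 1.22 mm/year × 7434 years = 9069.5 mm.

9069.5 mm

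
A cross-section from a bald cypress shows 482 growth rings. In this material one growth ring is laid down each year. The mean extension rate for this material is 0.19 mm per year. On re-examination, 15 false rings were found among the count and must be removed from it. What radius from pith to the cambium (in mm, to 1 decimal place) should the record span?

True growth ring count = 482 − 15 = 467.
Predicted length = 0.19 mm/year × 467 years = 88.7 mm.

88.7 mm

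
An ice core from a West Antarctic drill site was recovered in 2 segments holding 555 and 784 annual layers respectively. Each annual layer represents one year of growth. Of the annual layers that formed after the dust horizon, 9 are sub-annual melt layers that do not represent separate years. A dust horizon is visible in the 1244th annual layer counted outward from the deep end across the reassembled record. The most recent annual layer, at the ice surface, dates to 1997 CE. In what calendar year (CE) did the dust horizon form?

Total annual layers = 555 + 784 = 1339.
The dust horizon sits at annual layer 1244 from the deep end, so 1339 − 1244 = 95 annual layers formed after it.
95 − 9 false = 86 true annual layers after the dust horizon.
The annual layer at the ice surface is 1997 CE, so the dust horizon dates to 1997 − 86 = 1911 CE.

1911 CE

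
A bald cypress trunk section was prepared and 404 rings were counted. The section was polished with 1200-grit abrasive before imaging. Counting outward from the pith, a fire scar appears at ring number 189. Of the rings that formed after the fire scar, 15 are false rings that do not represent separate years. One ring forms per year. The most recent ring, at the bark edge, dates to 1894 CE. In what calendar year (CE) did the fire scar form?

The fire scar sits at ring 189 from the pith, so 404 − 189 = 215 rings formed after it.
Removing the 15 false rings leaves 215 − 15 = 200 true rings beyond the fire scar.
1894 − 200 = 1694 CE.

1694 CE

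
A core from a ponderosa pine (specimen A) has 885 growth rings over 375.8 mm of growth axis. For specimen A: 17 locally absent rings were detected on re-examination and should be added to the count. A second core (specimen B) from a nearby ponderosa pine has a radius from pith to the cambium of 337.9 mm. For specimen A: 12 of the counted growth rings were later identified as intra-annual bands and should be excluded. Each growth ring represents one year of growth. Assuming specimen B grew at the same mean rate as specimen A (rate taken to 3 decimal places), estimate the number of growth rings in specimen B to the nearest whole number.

Specimen A: after corrections the count is 885 − 12 + 17 = 890 growth rings.
A: Mean rate = 375.8 mm / 890 years ≈ 0.422 mm per year.
For B, 337.9 / 0.422 = 800.71 years ≈ 801 growth rings.

801 growth rings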